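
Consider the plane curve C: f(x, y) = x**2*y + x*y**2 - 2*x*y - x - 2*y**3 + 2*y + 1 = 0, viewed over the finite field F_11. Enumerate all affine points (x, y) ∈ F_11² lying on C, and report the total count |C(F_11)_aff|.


Affine F_11-points: {(0, 2), (0, 7), (1, 0), (1, 1), (1, 5), (3, 7), (4, 6), (5, 5), (5, 6), (5, 8), (6, 2), (7, 8)}; count = 12.

For each of the 121 pairs (x, y) ∈ F_11², evaluate f(x, y) mod 11. Record the zeros.
  x = 0: [0↦1, 1↦1, 2↦0, 3↦8, 4↦2, 5↦3, 6↦10, 7↦0, 8↦5, 9↦2, 10↦1]  zeros at y ∈ {2, 7}
  x = 1: [0↦0, 1↦0, 2↦1, 3↦2, 4↦2, 5↦0, 6↦6, 7↦8, 8↦5, 9↦7, 10↦2]  zeros at y ∈ {0, 1, 5}
  x = 2: [0↦10, 1↦1, 2↦6, 3↦2, 4↦10, 5↦7, 6↦3, 7↦8, 8↦10, 9↦8, 10↦1]  zeros at y ∈ ∅
  x = 3: [0↦9, 1↦4, 2↦4, 3↦8, 4↦4, 5↦2, 6↦1, 7↦0, 8↦9, 9↦5, 10↦9]  zeros at y ∈ {7}
  x = 4: [0↦8, 1↦9, 2↦6, 3↦9, 4↦6, 5↦7, 6↦0, 7↦6, 8↦2, 9↦9, 10↦4]  zeros at y ∈ {6}
  x = 5: [0↦7, 1↦5, 2↦1, 3↦5, 4↦5, 5↦0, 6↦0, 7↦4, 8↦0, 9↦9, 10↦8]  zeros at y ∈ {5, 6, 8}
  x = 6: [0↦6, 1↦3, 2↦0, 3↦7, 4↦1, 5↦3, 6↦1, 7↦5, 8↦3, 9↦5, 10↦10]  zeros at y ∈ {2}
  x = 7: [0↦5, 1↦3, 2↦3, 3↦4, 4↦5, 5↦5, 6↦3, 7↦9, 8↦0, 9↦8, 10↦10]  zeros at y ∈ {8}
  x = 8: [0↦4, 1↦5, 2↦10, 3↦7, 4↦6, 5↦6, 6↦6, 7↦5, 8↦2, 9↦7, 10↦8]  zeros at y ∈ ∅
  x = 9: [0↦3, 1↦9, 2↦10, 3↦5, 4↦4, 5↦6, 6↦10, 7↦4, 8↦9, 9↦2, 10↦4]  zeros at y ∈ ∅
  x = 10: [0↦2, 1↦4, 2↦3, 3↦9, 4↦10, 5↦5, 6↦4, 7↦6, 8↦10, 9↦4, 10↦9]  zeros at y ∈ ∅
Collecting zeros: affine points = {(0, 2), (0, 7), (1, 0), (1, 1), (1, 5), (3, 7), (4, 6), (5, 5), (5, 6), (5, 8), (6, 2), (7, 8)}.
Total count |C(F_11)_aff| = 12.


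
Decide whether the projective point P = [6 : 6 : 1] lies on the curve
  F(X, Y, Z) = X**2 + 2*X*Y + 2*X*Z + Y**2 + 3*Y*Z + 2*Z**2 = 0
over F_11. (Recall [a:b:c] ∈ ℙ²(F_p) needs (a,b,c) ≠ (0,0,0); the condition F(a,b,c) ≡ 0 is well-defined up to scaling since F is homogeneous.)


F(6,6,1) ≡ 0 (mod 11); P is on the curve.

Evaluate F(6, 6, 1) term-by-term (mod 11).
  X**2 ↦ 1·36·1·1 = 36
  2*X*Y ↦ 2·6·6·1 = 72
  2*X*Z ↦ 2·6·1·1 = 12
  Y**2 ↦ 1·1·36·1 = 36
  3*Y*Z ↦ 3·1·6·1 = 18
  2*Z**2 ↦ 2·1·1·1 = 2
Sum: F(6, 6, 1) = (36) + (72) + (12) + (36) + (18) + (2) = 176.
Reducing mod 11: 176 ≡ 0 (mod 11).
Since F(a, b, c) ≡ 0 (mod 11), P lies on the curve.


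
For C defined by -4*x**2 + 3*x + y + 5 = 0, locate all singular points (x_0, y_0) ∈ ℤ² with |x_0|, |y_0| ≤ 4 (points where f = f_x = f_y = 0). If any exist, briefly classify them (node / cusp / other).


No singular points in the scanned grid; C is smooth there.

Compute partial derivatives:
  f_x = 3 - 8*x.
  f_y = 1.
f_y = 1 is a nonzero constant, so f_y never vanishes: no point (x, y) can satisfy f = f_x = f_y = 0. In particular no (x, y) ∈ {−4, ..., 4}² is singular; the curve is smooth.


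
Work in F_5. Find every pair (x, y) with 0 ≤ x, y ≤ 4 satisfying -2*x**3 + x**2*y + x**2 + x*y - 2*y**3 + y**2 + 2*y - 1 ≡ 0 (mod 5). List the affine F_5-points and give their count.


Affine F_5-points: {(0, 1), (0, 3), (0, 4), (1, 3), (3, 2)}; count = 5.

For each of the 25 pairs (x, y) ∈ F_5², evaluate f(x, y) mod 5. Record the zeros.
  x = 0: [0↦4, 1↦0, 2↦1, 3↦0, 4↦0]  zeros at y ∈ {1, 3, 4}
  x = 1: [0↦3, 1↦1, 2↦4, 3↦0, 4↦2]  zeros at y ∈ {3}
  x = 2: [0↦2, 1↦4, 2↦1, 3↦1, 4↦2]  zeros at y ∈ ∅
  x = 3: [0↦4, 1↦2, 2↦0, 3↦1, 4↦3]  zeros at y ∈ {2}
  x = 4: [0↦2, 1↦3, 2↦4, 3↦3, 4↦3]  zeros at y ∈ ∅
Collecting zeros: affine points = {(0, 1), (0, 3), (0, 4), (1, 3), (3, 2)}.
Total count |C(F_5)_aff| = 5.


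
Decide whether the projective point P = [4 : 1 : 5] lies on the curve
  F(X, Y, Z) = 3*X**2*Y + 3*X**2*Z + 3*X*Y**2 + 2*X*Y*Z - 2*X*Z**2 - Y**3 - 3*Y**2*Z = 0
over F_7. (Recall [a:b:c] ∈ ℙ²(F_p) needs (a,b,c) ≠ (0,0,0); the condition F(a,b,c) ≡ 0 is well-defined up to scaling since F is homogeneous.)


F(4,1,5) ≡ 5 (mod 7); P is NOT on the curve.

Evaluate F(4, 1, 5) term-by-term (mod 7).
  3*X**2*Y ↦ 3·16·1·1 = 48
  3*X**2*Z ↦ 3·16·1·5 = 240
  3*X*Y**2 ↦ 3·4·1·1 = 12
  2*X*Y*Z ↦ 2·4·1·5 = 40
  -2*X*Z**2 ↦ -2·4·1·25 = -200
  -Y**3 ↦ -1·1·1·1 = -1
  -3*Y**2*Z ↦ -3·1·1·5 = -15
Sum: F(4, 1, 5) = (48) + (240) + (12) + (40) + (-200) + (-1) + (-15) = 124.
Reducing mod 7: 124 ≡ 5 (mod 7).
Since F(a, b, c) ≡ 5 ≠ 0 (mod 7), P does NOT lie on the curve.


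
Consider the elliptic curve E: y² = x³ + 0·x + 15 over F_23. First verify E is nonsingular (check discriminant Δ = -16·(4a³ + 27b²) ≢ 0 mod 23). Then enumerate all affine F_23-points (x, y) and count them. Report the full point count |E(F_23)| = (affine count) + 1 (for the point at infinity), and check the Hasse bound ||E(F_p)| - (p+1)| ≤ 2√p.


Affine points = {(1, 4), (1, 19), (2, 0), (5, 5), (5, 18), (6, 1), (6, 22), (7, 6), (7, 17), (9, 10), (9, 13), (10, 7), (10, 16), (11, 9), (11, 14), (12, 8), (12, 15), (13, 2), (13, 21), (15, 3), (15, 20), (17, 11), (17, 12)}; affine count = 23; |E(F_23)| = 24.

Discriminant check: Δ ∝ 4a³ + 27b² = 4·0³ + 27·15² = 4·0 + 27·225 ≡ 3 (mod 23). Nonzero ⇒ E is nonsingular.
For each x ∈ F_23, compute rhs = x³ + 0·x + 15 mod 23, then count y ∈ F_23 with y² ≡ rhs.
  x = 0: rhs = 15, matching y values: none (0 points).
  x = 1: rhs = 16, matching y values: 4, 19 (2 points).
  x = 2: rhs = 0, matching y values: 0 (1 points).
  x = 3: rhs = 19, matching y values: none (0 points).
  x = 4: rhs = 10, matching y values: none (0 points).
  x = 5: rhs = 2, matching y values: 5, 18 (2 points).
  x = 6: rhs = 1, matching y values: 1, 22 (2 points).
  x = 7: rhs = 13, matching y values: 6, 17 (2 points).
  x = 8: rhs = 21, matching y values: none (0 points).
  x = 9: rhs = 8, matching y values: 10, 13 (2 points).
  x = 10: rhs = 3, matching y values: 7, 16 (2 points).
  x = 11: rhs = 12, matching y values: 9, 14 (2 points).
  x = 12: rhs = 18, matching y values: 8, 15 (2 points).
  x = 13: rhs = 4, matching y values: 2, 21 (2 points).
  x = 14: rhs = 22, matching y values: none (0 points).
  x = 15: rhs = 9, matching y values: 3, 20 (2 points).
  x = 16: rhs = 17, matching y values: none (0 points).
  x = 17: rhs = 6, matching y values: 11, 12 (2 points).
  x = 18: rhs = 5, matching y values: none (0 points).
  x = 19: rhs = 20, matching y values: none (0 points).
  x = 20: rhs = 11, matching y values: none (0 points).
  x = 21: rhs = 7, matching y values: none (0 points).
  x = 22: rhs = 14, matching y values: none (0 points).
Total affine count: 23.
Full point count |E(F_23)| = 23 + 1 = 24.
Hasse bound: |24 − (23+1)| = |0| = 0 ≤ 2√23 ≈ 9.5917 ✓.


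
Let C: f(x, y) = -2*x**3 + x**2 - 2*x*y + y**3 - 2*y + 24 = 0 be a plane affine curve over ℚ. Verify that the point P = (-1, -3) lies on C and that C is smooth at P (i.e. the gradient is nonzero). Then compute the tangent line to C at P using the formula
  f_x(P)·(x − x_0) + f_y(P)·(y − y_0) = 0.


Tangent line at P: -2*x + 27*y + 79 = 0.

Step 1: f(-1, -3) = 0, so P lies on C.
Step 2: partial derivatives
  f_x(x, y) = -6*x**2 + 2*x - 2*y, f_y(x, y) = -2*x + 3*y**2 - 2.
  f_x(P) = -2, f_y(P) = 27 (gradient nonzero, so P is smooth).
Step 3: tangent line at P: -2·(x − -1) + 27·(y − -3) = 0.
Expanding: -2*x + 27*y + 79 = 0.


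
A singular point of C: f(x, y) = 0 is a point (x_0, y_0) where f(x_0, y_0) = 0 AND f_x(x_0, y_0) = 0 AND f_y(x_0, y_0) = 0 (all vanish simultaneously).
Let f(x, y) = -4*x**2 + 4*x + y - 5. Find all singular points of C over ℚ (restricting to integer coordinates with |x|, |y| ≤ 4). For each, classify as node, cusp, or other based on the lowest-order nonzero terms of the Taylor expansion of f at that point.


No singular points in the scanned grid; C is smooth there.

Compute partial derivatives:
  f_x = 4 - 8*x.
  f_y = 1.
f_y = 1 is a nonzero constant, so f_y never vanishes: no point (x, y) can satisfy f = f_x = f_y = 0. In particular no (x, y) ∈ {−4, ..., 4}² is singular; the curve is smooth.


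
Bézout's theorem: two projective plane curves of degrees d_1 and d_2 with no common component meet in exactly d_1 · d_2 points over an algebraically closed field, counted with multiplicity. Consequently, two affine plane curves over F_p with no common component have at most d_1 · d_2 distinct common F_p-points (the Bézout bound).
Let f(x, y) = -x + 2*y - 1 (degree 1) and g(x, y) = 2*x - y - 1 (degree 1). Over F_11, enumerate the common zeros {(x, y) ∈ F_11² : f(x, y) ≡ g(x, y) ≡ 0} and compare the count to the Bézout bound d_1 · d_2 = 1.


Common zeros: {(1, 1)}; count = 1; Bézout bound = 1.

deg(f) = 1, deg(g) = 1, so Bézout bound = 1.
Scan x ∈ F_11. For each x, list the y ∈ F_11 with f(x, y) ≡ 0 and those with g(x, y) ≡ 0 (mod 11); the common zeros in that column are the intersection.
  x = 0: f ≡ 0 at y ∈ {6}; g ≡ 0 at y ∈ {10}; common: ∅.
  x = 1: f ≡ 0 at y ∈ {1}; g ≡ 0 at y ∈ {1}; common: {1}.
  x = 2: f ≡ 0 at y ∈ {7}; g ≡ 0 at y ∈ {3}; common: ∅.
  x = 3: f ≡ 0 at y ∈ {2}; g ≡ 0 at y ∈ {5}; common: ∅.
  x = 4: f ≡ 0 at y ∈ {8}; g ≡ 0 at y ∈ {7}; common: ∅.
  x = 5: f ≡ 0 at y ∈ {3}; g ≡ 0 at y ∈ {9}; common: ∅.
  x = 6: f ≡ 0 at y ∈ {9}; g ≡ 0 at y ∈ {0}; common: ∅.
  x = 7: f ≡ 0 at y ∈ {4}; g ≡ 0 at y ∈ {2}; common: ∅.
  x = 8: f ≡ 0 at y ∈ {10}; g ≡ 0 at y ∈ {4}; common: ∅.
  x = 9: f ≡ 0 at y ∈ {5}; g ≡ 0 at y ∈ {6}; common: ∅.
  x = 10: f ≡ 0 at y ∈ {0}; g ≡ 0 at y ∈ {8}; common: ∅.
Collecting: common zeros = {(1, 1)}, so the count is 1.
Comparison with the Bézout bound: 1 ≤ 1 = deg(f)·deg(g), as expected for curves with no common component (the bound is attained).


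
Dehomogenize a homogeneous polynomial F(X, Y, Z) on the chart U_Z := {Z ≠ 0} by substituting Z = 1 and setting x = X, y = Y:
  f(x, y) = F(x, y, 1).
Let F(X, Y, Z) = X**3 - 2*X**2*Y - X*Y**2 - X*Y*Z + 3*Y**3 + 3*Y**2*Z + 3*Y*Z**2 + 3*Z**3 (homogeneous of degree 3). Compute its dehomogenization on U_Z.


f(x, y) = x**3 - 2*x**2*y - x*y**2 - x*y + 3*y**3 + 3*y**2 + 3*y + 3

On U_Z we set Z = 1. Each monomial c·X^i·Y^j·Z^k in F becomes c·x^i·y^j·1^k = c·x^i·y^j.
Substituting Z = 1: F(X, Y, 1) = x**3 - 2*x**2*y - x*y**2 - x*y + 3*y**3 + 3*y**2 + 3*y + 3.
Note: deg(f) ≤ deg(F) = 3; strict inequality happens when F is divisible by Z (lost terms).


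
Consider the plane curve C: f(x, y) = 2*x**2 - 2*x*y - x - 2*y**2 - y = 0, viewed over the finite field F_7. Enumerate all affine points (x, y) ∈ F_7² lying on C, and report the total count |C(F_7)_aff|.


Affine F_7-points: {(0, 0), (0, 3), (3, 2), (3, 5), (4, 0), (4, 6), (6, 5), (6, 6)}; count = 8.

For each of the 49 pairs (x, y) ∈ F_7², evaluate f(x, y) mod 7. Record the zeros.
  x = 0: [0↦0, 1↦4, 2↦4, 3↦0, 4↦6, 5↦1, 6↦6]  zeros at y ∈ {0, 3}
  x = 1: [0↦1, 1↦3, 2↦1, 3↦2, 4↦6, 5↦6, 6↦2]  zeros at y ∈ ∅
  x = 2: [0↦6, 1↦6, 2↦2, 3↦1, 4↦3, 5↦1, 6↦2]  zeros at y ∈ ∅
  x = 3: [0↦1, 1↦6, 2↦0, 3↦4, 4↦4, 5↦0, 6↦6]  zeros at y ∈ {2, 5}
  x = 4: [0↦0, 1↦3, 2↦2, 3↦4, 4↦2, 5↦3, 6↦0]  zeros at y ∈ {0, 6}
  x = 5: [0↦3, 1↦4, 2↦1, 3↦1, 4↦4, 5↦3, 6↦5]  zeros at y ∈ ∅
  x = 6: [0↦3, 1↦2, 2↦4, 3↦2, 4↦3, 5↦0, 6↦0]  zeros at y ∈ {5, 6}
Collecting zeros: affine points = {(0, 0), (0, 3), (3, 2), (3, 5), (4, 0), (4, 6), (6, 5), (6, 6)}.
Total count |C(F_7)_aff| = 8.


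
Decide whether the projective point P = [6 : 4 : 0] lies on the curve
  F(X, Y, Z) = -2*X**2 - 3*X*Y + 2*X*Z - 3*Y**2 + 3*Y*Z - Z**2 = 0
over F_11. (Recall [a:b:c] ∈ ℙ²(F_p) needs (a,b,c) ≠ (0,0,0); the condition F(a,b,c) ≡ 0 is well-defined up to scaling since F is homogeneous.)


F(6,4,0) ≡ 6 (mod 11); P is NOT on the curve.

Evaluate F(6, 4, 0) term-by-term (mod 11).
  -2*X**2 ↦ -2·36·1·1 = -72
  -3*X*Y ↦ -3·6·4·1 = -72
  2*X*Z ↦ 2·6·1·0 = 0
  -3*Y**2 ↦ -3·1·16·1 = -48
  3*Y*Z ↦ 3·1·4·0 = 0
  -Z**2 ↦ -1·1·1·0 = 0
Sum: F(6, 4, 0) = (-72) + (-72) + (0) + (-48) + (0) + (0) = -192.
Reducing mod 11: -192 ≡ 6 (mod 11).
Since F(a, b, c) ≡ 6 ≠ 0 (mod 11), P does NOT lie on the curve.


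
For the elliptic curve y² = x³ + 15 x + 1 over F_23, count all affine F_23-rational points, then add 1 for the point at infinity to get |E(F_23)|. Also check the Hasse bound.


Affine points = {(0, 1), (0, 22), (2, 4), (2, 19), (3, 2), (3, 21), (6, 10), (6, 13), (7, 9), (7, 14), (8, 9), (8, 14), (10, 1), (10, 22), (11, 5), (11, 18), (12, 0), (13, 1), (13, 22), (15, 6), (15, 17), (16, 6), (16, 17), (18, 10), (18, 13), (21, 3), (21, 20), (22, 10), (22, 13)}; affine count = 29; |E(F_23)| = 30.

Discriminant check: Δ ∝ 4a³ + 27b² = 4·15³ + 27·1² = 4·3375 + 27·1 ≡ 3 (mod 23). Nonzero ⇒ E is nonsingular.
For each x ∈ F_23, compute rhs = x³ + 15·x + 1 mod 23, then count y ∈ F_23 with y² ≡ rhs.
  x = 0: rhs = 1, matching y values: 1, 22 (2 points).
  x = 1: rhs = 17, matching y values: none (0 points).
  x = 2: rhs = 16, matching y values: 4, 19 (2 points).
  x = 3: rhs = 4, matching y values: 2, 21 (2 points).
  x = 4: rhs = 10, matching y values: none (0 points).
  x = 5: rhs = 17, matching y values: none (0 points).
  x = 6: rhs = 8, matching y values: 10, 13 (2 points).
  x = 7: rhs = 12, matching y values: 9, 14 (2 points).
  x = 8: rhs = 12, matching y values: 9, 14 (2 points).
  x = 9: rhs = 14, matching y values: none (0 points).
  x = 10: rhs = 1, matching y values: 1, 22 (2 points).
  x = 11: rhs = 2, matching y values: 5, 18 (2 points).
  x = 12: rhs = 0, matching y values: 0 (1 points).
  x = 13: rhs = 1, matching y values: 1, 22 (2 points).
  x = 14: rhs = 11, matching y values: none (0 points).
  x = 15: rhs = 13, matching y values: 6, 17 (2 points).
  x = 16: rhs = 13, matching y values: 6, 17 (2 points).
  x = 17: rhs = 17, matching y values: none (0 points).
  x = 18: rhs = 8, matching y values: 10, 13 (2 points).
  x = 19: rhs = 15, matching y values: none (0 points).
  x = 20: rhs = 21, matching y values: none (0 points).
  x = 21: rhs = 9, matching y values: 3, 20 (2 points).
  x = 22: rhs = 8, matching y values: 10, 13 (2 points).
Total affine count: 29.
Full point count |E(F_23)| = 29 + 1 = 30.
Hasse bound: |30 − (23+1)| = |6| = 6 ≤ 2√23 ≈ 9.5917 ✓.


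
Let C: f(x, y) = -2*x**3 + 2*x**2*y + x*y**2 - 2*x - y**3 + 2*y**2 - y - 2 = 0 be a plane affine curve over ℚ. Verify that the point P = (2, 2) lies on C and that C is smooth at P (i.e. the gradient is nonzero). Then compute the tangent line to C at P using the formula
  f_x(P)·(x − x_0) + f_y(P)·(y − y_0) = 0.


Tangent line at P: -6*x + 11*y - 10 = 0.

Step 1: f(2, 2) = 0, so P lies on C.
Step 2: partial derivatives
  f_x(x, y) = -6*x**2 + 4*x*y + y**2 - 2, f_y(x, y) = 2*x**2 + 2*x*y - 3*y**2 + 4*y - 1.
  f_x(P) = -6, f_y(P) = 11 (gradient nonzero, so P is smooth).
Step 3: tangent line at P: -6·(x − 2) + 11·(y − 2) = 0.
Expanding: -6*x + 11*y - 10 = 0.


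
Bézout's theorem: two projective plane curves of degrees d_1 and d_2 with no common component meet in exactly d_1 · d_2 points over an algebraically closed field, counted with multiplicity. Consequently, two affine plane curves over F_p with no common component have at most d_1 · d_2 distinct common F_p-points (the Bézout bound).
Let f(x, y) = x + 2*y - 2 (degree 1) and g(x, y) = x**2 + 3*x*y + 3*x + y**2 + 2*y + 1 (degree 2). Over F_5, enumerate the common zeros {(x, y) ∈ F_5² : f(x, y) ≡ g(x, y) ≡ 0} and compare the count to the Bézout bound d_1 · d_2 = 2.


Common zeros: {(3, 2)}; count = 1; Bézout bound = 2.

deg(f) = 1, deg(g) = 2, so Bézout bound = 2.
Scan x ∈ F_5. For each x, list the y ∈ F_5 with f(x, y) ≡ 0 and those with g(x, y) ≡ 0 (mod 5); the common zeros in that column are the intersection.
  x = 0: f ≡ 0 at y ∈ {1}; g ≡ 0 at y ∈ {4}; common: ∅.
  x = 1: f ≡ 0 at y ∈ {3}; g ≡ 0 at y ∈ {0}; common: ∅.
  x = 2: f ≡ 0 at y ∈ {0}; g ≡ 0 at y ∈ {1}; common: ∅.
  x = 3: f ≡ 0 at y ∈ {2}; g ≡ 0 at y ∈ {2}; common: {2}.
  x = 4: f ≡ 0 at y ∈ {4}; g ≡ 0 at y ∈ {3}; common: ∅.
Collecting: common zeros = {(3, 2)}, so the count is 1.
Comparison with the Bézout bound: 1 ≤ 2 = deg(f)·deg(g), as expected for curves with no common component (the affine F_5-count falls short of the bound because intersections may lie at infinity, over extension fields, or carry multiplicity).


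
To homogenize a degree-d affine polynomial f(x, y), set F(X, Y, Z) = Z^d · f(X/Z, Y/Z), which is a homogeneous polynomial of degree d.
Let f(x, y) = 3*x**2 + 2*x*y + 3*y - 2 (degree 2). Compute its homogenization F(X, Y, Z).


F(X, Y, Z) = 3*X**2 + 2*X*Y + 3*Y*Z - 2*Z**2

deg(f) = 2.
Substitute x = X/Z, y = Y/Z into f, then multiply by Z^2.
  monomial 3·x^2·y^0 ↦ 3·X^2·Y^0·Z^0.
  monomial 2·x^1·y^1 ↦ 2·X^1·Y^1·Z^0.
  monomial 3·x^0·y^1 ↦ 3·X^0·Y^1·Z^1.
  monomial -2·x^0·y^0 ↦ -2·X^0·Y^0·Z^2.
Collecting: F(X, Y, Z) = 3*X**2 + 2*X*Y + 3*Y*Z - 2*Z**2.


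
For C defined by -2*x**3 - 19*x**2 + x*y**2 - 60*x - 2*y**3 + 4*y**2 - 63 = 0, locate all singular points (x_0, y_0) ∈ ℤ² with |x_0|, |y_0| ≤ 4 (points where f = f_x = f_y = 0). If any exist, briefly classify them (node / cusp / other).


Singular points: {(-3, 0)}; classification: node.

Compute partial derivatives:
  f_x = -6*x**2 - 38*x + y**2 - 60.
  f_y = 2*x*y - 6*y**2 + 8*y.
Scan x_0 ∈ {−4, ..., 4}. For each x_0, f_y(x_0, y) is a polynomial in y; find its integer roots y ∈ {−4, ..., 4}, then test f_x and f at those candidates.
  x = -4: f_y(-4, y) = -6*y**2; vanishes at y ∈ {0}. (-4, 0): f_x = -4 ≠ 0.
  x = -3: f_y(-3, y) = -6*y**2 + 2*y; vanishes at y ∈ {0}. (-3, 0): f_x = 0, f = 0 — SINGULAR.
  x = -2: f_y(-2, y) = -6*y**2 + 4*y; vanishes at y ∈ {0}. (-2, 0): f_x = -8 ≠ 0.
  x = -1: f_y(-1, y) = -6*y**2 + 6*y; vanishes at y ∈ {0, 1}. (-1, 0): f_x = -28 ≠ 0; (-1, 1): f_x = -27 ≠ 0.
  x = 0: f_y(0, y) = -6*y**2 + 8*y; vanishes at y ∈ {0}. (0, 0): f_x = -60 ≠ 0.
  x = 1: f_y(1, y) = -6*y**2 + 10*y; vanishes at y ∈ {0}. (1, 0): f_x = -104 ≠ 0.
  x = 2: f_y(2, y) = -6*y**2 + 12*y; vanishes at y ∈ {0, 2}. (2, 0): f_x = -160 ≠ 0; (2, 2): f_x = -156 ≠ 0.
  x = 3: f_y(3, y) = -6*y**2 + 14*y; vanishes at y ∈ {0}. (3, 0): f_x = -228 ≠ 0.
  x = 4: f_y(4, y) = -6*y**2 + 16*y; vanishes at y ∈ {0}. (4, 0): f_x = -308 ≠ 0.
Only singular point on the grid: (-3, 0).
Classify: substitute x = -3 + u, y = 0 + v and expand: f = -2*u**3 - u**2 + u*v**2 - 2*v**3 + v**2.
No constant or linear terms (consistent with a singular point). Quadratic part: -u**2 + v**2. Cubic part: -2*u**3 + u*v**2 - 2*v**3.
The quadratic part v**2 - u**2 = (v − u)(v + u) splits into two distinct linear factors, so there are two distinct tangent lines y − 0 = ±(x − -3) — this is a node (ordinary double point).
Classification: node.


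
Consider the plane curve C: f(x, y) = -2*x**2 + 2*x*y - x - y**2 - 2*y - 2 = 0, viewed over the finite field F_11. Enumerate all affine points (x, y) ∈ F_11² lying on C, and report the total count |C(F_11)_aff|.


Affine F_11-points: {(2, 1), (3, 7), (3, 8), (4, 1), (4, 5), (5, 9), (5, 10), (6, 5), (9, 7), (9, 9), (10, 8), (10, 10)}; count = 12.

For each of the 121 pairs (x, y) ∈ F_11², evaluate f(x, y) mod 11. Record the zeros.
  x = 0: [0↦9, 1↦6, 2↦1, 3↦5, 4↦7, 5↦7, 6↦5, 7↦1, 8↦6, 9↦9, 10↦10]  zeros at y ∈ ∅
  x = 1: [0↦6, 1↦5, 2↦2, 3↦8, 4↦1, 5↦3, 6↦3, 7↦1, 8↦8, 9↦2, 10↦5]  zeros at y ∈ ∅
  x = 2: [0↦10, 1↦0, 2↦10, 3↦7, 4↦2, 5↦6, 6↦8, 7↦8, 8↦6, 9↦2, 10↦7]  zeros at y ∈ {1}
  x = 3: [0↦10, 1↦2, 2↦3, 3↦2, 4↦10, 5↦5, 6↦9, 7↦0, 8↦0, 9↦9, 10↦5]  zeros at y ∈ {7, 8}
  x = 4: [0↦6, 1↦0, 2↦3, 3↦4, 4↦3, 5↦0, 6↦6, 7↦10, 8↦1, 9↦1, 10↦10]  zeros at y ∈ {1, 5}
  x = 5: [0↦9, 1↦5, 2↦10, 3↦2, 4↦3, 5↦2, 6↦10, 7↦5, 8↦9, 9↦0, 10↦0]  zeros at y ∈ {9, 10}
  x = 6: [0↦8, 1↦6, 2↦2, 3↦7, 4↦10, 5↦0, 6↦10, 7↦7, 8↦2, 9↦6, 10↦8]  zeros at y ∈ {5}
  x = 7: [0↦3, 1↦3, 2↦1, 3↦8, 4↦2, 5↦5, 6↦6, 7↦5, 8↦2, 9↦8, 10↦1]  zeros at y ∈ ∅
  x = 8: [0↦5, 1↦7, 2↦7, 3↦5, 4↦1, 5↦6, 6↦9, 7↦10, 8↦9, 9↦6, 10↦1]  zeros at y ∈ ∅
  x = 9: [0↦3, 1↦7, 2↦9, 3↦9, 4↦7, 5↦3, 6↦8, 7↦0, 8↦1, 9↦0, 10↦8]  zeros at y ∈ {7, 9}
  x = 10: [0↦8, 1↦3, 2↦7, 3↦9, 4↦9, 5↦7, 6↦3, 7↦8, 8↦0, 9↦1, 10↦0]  zeros at y ∈ {8, 10}
Collecting zeros: affine points = {(2, 1), (3, 7), (3, 8), (4, 1), (4, 5), (5, 9), (5, 10), (6, 5), (9, 7), (9, 9), (10, 8), (10, 10)}.
Total count |C(F_11)_aff| = 12.


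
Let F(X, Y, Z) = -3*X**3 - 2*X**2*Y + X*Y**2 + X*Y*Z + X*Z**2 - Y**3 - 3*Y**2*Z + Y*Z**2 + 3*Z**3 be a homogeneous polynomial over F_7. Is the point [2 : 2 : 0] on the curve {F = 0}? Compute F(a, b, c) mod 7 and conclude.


F(2,2,0) ≡ 2 (mod 7); P is NOT on the curve.

Evaluate F(2, 2, 0) term-by-term (mod 7).
  -3*X**3 ↦ -3·8·1·1 = -24
  -2*X**2*Y ↦ -2·4·2·1 = -16
  X*Y**2 ↦ 1·2·4·1 = 8
  X*Y*Z ↦ 1·2·2·0 = 0
  X*Z**2 ↦ 1·2·1·0 = 0
  -Y**3 ↦ -1·1·8·1 = -8
  -3*Y**2*Z ↦ -3·1·4·0 = 0
  Y*Z**2 ↦ 1·1·2·0 = 0
  3*Z**3 ↦ 3·1·1·0 = 0
Sum: F(2, 2, 0) = (-24) + (-16) + (8) + (0) + (0) + (-8) + (0) + (0) + (0) = -40.
Reducing mod 7: -40 ≡ 2 (mod 7).
Since F(a, b, c) ≡ 2 ≠ 0 (mod 7), P does NOT lie on the curve.


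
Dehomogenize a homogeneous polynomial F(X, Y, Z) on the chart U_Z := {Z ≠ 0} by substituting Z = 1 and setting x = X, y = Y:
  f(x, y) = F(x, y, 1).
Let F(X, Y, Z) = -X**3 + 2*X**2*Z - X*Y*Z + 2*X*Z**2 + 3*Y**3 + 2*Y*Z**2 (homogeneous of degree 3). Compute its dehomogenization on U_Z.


f(x, y) = -x**3 + 2*x**2 - x*y + 2*x + 3*y**3 + 2*y

On U_Z we set Z = 1. Each monomial c·X^i·Y^j·Z^k in F becomes c·x^i·y^j·1^k = c·x^i·y^j.
Substituting Z = 1: F(X, Y, 1) = -x**3 + 2*x**2 - x*y + 2*x + 3*y**3 + 2*y.
Note: deg(f) ≤ deg(F) = 3; strict inequality happens when F is divisible by Z (lost terms).


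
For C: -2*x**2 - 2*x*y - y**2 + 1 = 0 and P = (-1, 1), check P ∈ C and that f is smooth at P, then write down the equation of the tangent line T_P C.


Tangent line at P: 2*x + 2 = 0.

Step 1: f(-1, 1) = 0, so P lies on C.
Step 2: partial derivatives
  f_x(x, y) = -4*x - 2*y, f_y(x, y) = -2*x - 2*y.
  f_x(P) = 2, f_y(P) = 0 (gradient nonzero, so P is smooth).
Step 3: tangent line at P: 2·(x − -1) + 0·(y − 1) = 0.
Expanding: 2*x + 2 = 0.


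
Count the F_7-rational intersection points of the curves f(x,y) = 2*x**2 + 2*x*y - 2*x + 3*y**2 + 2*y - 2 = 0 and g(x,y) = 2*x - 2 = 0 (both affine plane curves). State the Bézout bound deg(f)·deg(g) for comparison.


Common zeros: ∅; count = 0; Bézout bound = 2.

deg(f) = 2, deg(g) = 1, so Bézout bound = 2.
Scan x ∈ F_7. For each x, list the y ∈ F_7 with f(x, y) ≡ 0 and those with g(x, y) ≡ 0 (mod 7); the common zeros in that column are the intersection.
  x = 0: f ≡ 0 at y ∈ {2}; g ≡ 0 at y ∈ ∅; common: ∅.
  x = 1: f ≡ 0 at y ∈ ∅; g ≡ 0 at y ∈ {0, 1, 2, 3, 4, 5, 6}; common: ∅.
  x = 2: f ≡ 0 at y ∈ ∅; g ≡ 0 at y ∈ ∅; common: ∅.
  x = 3: f ≡ 0 at y ∈ {1}; g ≡ 0 at y ∈ ∅; common: ∅.
  x = 4: f ≡ 0 at y ∈ {1, 5}; g ≡ 0 at y ∈ ∅; common: ∅.
  x = 5: f ≡ 0 at y ∈ ∅; g ≡ 0 at y ∈ ∅; common: ∅.
  x = 6: f ≡ 0 at y ∈ {2, 5}; g ≡ 0 at y ∈ ∅; common: ∅.
Collecting: common zeros = ∅, so the count is 0.
Comparison with the Bézout bound: 0 ≤ 2 = deg(f)·deg(g), as expected for curves with no common component (the affine F_7-count falls short of the bound because intersections may lie at infinity, over extension fields, or carry multiplicity).


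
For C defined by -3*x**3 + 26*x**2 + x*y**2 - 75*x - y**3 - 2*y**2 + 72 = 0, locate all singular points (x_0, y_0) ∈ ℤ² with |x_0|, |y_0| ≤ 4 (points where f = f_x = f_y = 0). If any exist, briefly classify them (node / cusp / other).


Singular points: {(3, 0)}; classification: node.

Compute partial derivatives:
  f_x = -9*x**2 + 52*x + y**2 - 75.
  f_y = 2*x*y - 3*y**2 - 4*y.
Scan x_0 ∈ {−4, ..., 4}. For each x_0, f_y(x_0, y) is a polynomial in y; find its integer roots y ∈ {−4, ..., 4}, then test f_x and f at those candidates.
  x = -4: f_y(-4, y) = -3*y**2 - 12*y; vanishes at y ∈ {-4, 0}. (-4, -4): f_x = -411 ≠ 0; (-4, 0): f_x = -427 ≠ 0.
  x = -3: f_y(-3, y) = -3*y**2 - 10*y; vanishes at y ∈ {0}. (-3, 0): f_x = -312 ≠ 0.
  x = -2: f_y(-2, y) = -3*y**2 - 8*y; vanishes at y ∈ {0}. (-2, 0): f_x = -215 ≠ 0.
  x = -1: f_y(-1, y) = -3*y**2 - 6*y; vanishes at y ∈ {-2, 0}. (-1, -2): f_x = -132 ≠ 0; (-1, 0): f_x = -136 ≠ 0.
  x = 0: f_y(0, y) = -3*y**2 - 4*y; vanishes at y ∈ {0}. (0, 0): f_x = -75 ≠ 0.
  x = 1: f_y(1, y) = -3*y**2 - 2*y; vanishes at y ∈ {0}. (1, 0): f_x = -32 ≠ 0.
  x = 2: f_y(2, y) = -3*y**2; vanishes at y ∈ {0}. (2, 0): f_x = -7 ≠ 0.
  x = 3: f_y(3, y) = -3*y**2 + 2*y; vanishes at y ∈ {0}. (3, 0): f_x = 0, f = 0 — SINGULAR.
  x = 4: f_y(4, y) = -3*y**2 + 4*y; vanishes at y ∈ {0}. (4, 0): f_x = -11 ≠ 0.
Only singular point on the grid: (3, 0).
Classify: substitute x = 3 + u, y = 0 + v and expand: f = -3*u**3 - u**2 + u*v**2 - v**3 + v**2.
No constant or linear terms (consistent with a singular point). Quadratic part: -u**2 + v**2. Cubic part: -3*u**3 + u*v**2 - v**3.
The quadratic part v**2 - u**2 = (v − u)(v + u) splits into two distinct linear factors, so there are two distinct tangent lines y − 0 = ±(x − 3) — this is a node (ordinary double point).
Classification: node.


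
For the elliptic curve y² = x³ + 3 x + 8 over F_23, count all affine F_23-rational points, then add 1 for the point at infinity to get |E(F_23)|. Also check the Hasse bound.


Affine points = {(0, 10), (0, 13), (1, 9), (1, 14), (6, 9), (6, 14), (7, 2), (7, 21), (10, 7), (10, 16), (12, 1), (12, 22), (13, 6), (13, 17), (15, 1), (15, 22), (16, 9), (16, 14), (17, 2), (17, 21), (18, 11), (18, 12), (19, 1), (19, 22), (20, 8), (20, 15), (22, 2), (22, 21)}; affine count = 28; |E(F_23)| = 29.

Discriminant check: Δ ∝ 4a³ + 27b² = 4·3³ + 27·8² = 4·27 + 27·64 ≡ 19 (mod 23). Nonzero ⇒ E is nonsingular.
For each x ∈ F_23, compute rhs = x³ + 3·x + 8 mod 23, then count y ∈ F_23 with y² ≡ rhs.
  x = 0: rhs = 8, matching y values: 10, 13 (2 points).
  x = 1: rhs = 12, matching y values: 9, 14 (2 points).
  x = 2: rhs = 22, matching y values: none (0 points).
  x = 3: rhs = 21, matching y values: none (0 points).
  x = 4: rhs = 15, matching y values: none (0 points).
  x = 5: rhs = 10, matching y values: none (0 points).
  x = 6: rhs = 12, matching y values: 9, 14 (2 points).
  x = 7: rhs = 4, matching y values: 2, 21 (2 points).
  x = 8: rhs = 15, matching y values: none (0 points).
  x = 9: rhs = 5, matching y values: none (0 points).
  x = 10: rhs = 3, matching y values: 7, 16 (2 points).
  x = 11: rhs = 15, matching y values: none (0 points).
  x = 12: rhs = 1, matching y values: 1, 22 (2 points).
  x = 13: rhs = 13, matching y values: 6, 17 (2 points).
  x = 14: rhs = 11, matching y values: none (0 points).
  x = 15: rhs = 1, matching y values: 1, 22 (2 points).
  x = 16: rhs = 12, matching y values: 9, 14 (2 points).
  x = 17: rhs = 4, matching y values: 2, 21 (2 points).
  x = 18: rhs = 6, matching y values: 11, 12 (2 points).
  x = 19: rhs = 1, matching y values: 1, 22 (2 points).
  x = 20: rhs = 18, matching y values: 8, 15 (2 points).
  x = 21: rhs = 17, matching y values: none (0 points).
  x = 22: rhs = 4, matching y values: 2, 21 (2 points).
Total affine count: 28.
Full point count |E(F_23)| = 28 + 1 = 29.
Hasse bound: |29 − (23+1)| = |5| = 5 ≤ 2√23 ≈ 9.5917 ✓.


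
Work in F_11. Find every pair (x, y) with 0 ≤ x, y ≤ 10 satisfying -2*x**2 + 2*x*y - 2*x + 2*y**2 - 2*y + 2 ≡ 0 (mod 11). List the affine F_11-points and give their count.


Affine F_11-points: {(1, 1), (1, 10), (3, 0), (3, 9), (5, 9), (7, 0), (7, 5), (8, 5), (8, 10), (10, 1)}; count = 10.

For each of the 121 pairs (x, y) ∈ F_11², evaluate f(x, y) mod 11. Record the zeros.
  x = 0: [0↦2, 1↦2, 2↦6, 3↦3, 4↦4, 5↦9, 6↦7, 7↦9, 8↦4, 9↦3, 10↦6]  zeros at y ∈ ∅
  x = 1: [0↦9, 1↦0, 2↦6, 3↦5, 4↦8, 5↦4, 6↦4, 7↦8, 8↦5, 9↦6, 10↦0]  zeros at y ∈ {1, 10}
  x = 2: [0↦1, 1↦5, 2↦2, 3↦3, 4↦8, 5↦6, 6↦8, 7↦3, 8↦2, 9↦5, 10↦1]  zeros at y ∈ ∅
  x = 3: [0↦0, 1↦6, 2↦5, 3↦8, 4↦4, 5↦4, 6↦8, 7↦5, 8↦6, 9↦0, 10↦9]  zeros at y ∈ {0, 9}
  x = 4: [0↦6, 1↦3, 2↦4, 3↦9, 4↦7, 5↦9, 6↦4, 7↦3, 8↦6, 9↦2, 10↦2]  zeros at y ∈ ∅
  x = 5: [0↦8, 1↦7, 2↦10, 3↦6, 4↦6, 5↦10, 6↦7, 7↦8, 8↦2, 9↦0, 10↦2]  zeros at y ∈ {9}
  x = 6: [0↦6, 1↦7, 2↦1, 3↦10, 4↦1, 5↦7, 6↦6, 7↦9, 8↦5, 9↦5, 10↦9]  zeros at y ∈ ∅
  x = 7: [0↦0, 1↦3, 2↦10, 3↦10, 4↦3, 5↦0, 6↦1, 7↦6, 8↦4, 9↦6, 10↦1]  zeros at y ∈ {0, 5}
  x = 8: [0↦1, 1↦6, 2↦4, 3↦6, 4↦1, 5↦0, 6↦3, 7↦10, 8↦10, 9↦3, 10↦0]  zeros at y ∈ {5, 10}
  x = 9: [0↦9, 1↦5, 2↦5, 3↦9, 4↦6, 5↦7, 6↦1, 7↦10, 8↦1, 9↦7, 10↦6]  zeros at y ∈ ∅
  x = 10: [0↦2, 1↦0, 2↦2, 3↦8, 4↦7, 5↦10, 6↦6, 7↦6, 8↦10, 9↦7, 10↦8]  zeros at y ∈ {1}
Collecting zeros: affine points = {(1, 1), (1, 10), (3, 0), (3, 9), (5, 9), (7, 0), (7, 5), (8, 5), (8, 10), (10, 1)}.
Total count |C(F_11)_aff| = 10.


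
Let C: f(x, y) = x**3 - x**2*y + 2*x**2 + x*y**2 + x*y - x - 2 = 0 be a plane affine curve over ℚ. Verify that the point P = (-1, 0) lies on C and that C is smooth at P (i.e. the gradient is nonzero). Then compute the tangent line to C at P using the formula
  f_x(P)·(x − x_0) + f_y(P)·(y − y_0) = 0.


Tangent line at P: -2*x - 2*y - 2 = 0.

Step 1: f(-1, 0) = 0, so P lies on C.
Step 2: partial derivatives
  f_x(x, y) = 3*x**2 - 2*x*y + 4*x + y**2 + y - 1, f_y(x, y) = -x**2 + 2*x*y + x.
  f_x(P) = -2, f_y(P) = -2 (gradient nonzero, so P is smooth).
Step 3: tangent line at P: -2·(x − -1) + -2·(y − 0) = 0.
Expanding: -2*x - 2*y - 2 = 0.


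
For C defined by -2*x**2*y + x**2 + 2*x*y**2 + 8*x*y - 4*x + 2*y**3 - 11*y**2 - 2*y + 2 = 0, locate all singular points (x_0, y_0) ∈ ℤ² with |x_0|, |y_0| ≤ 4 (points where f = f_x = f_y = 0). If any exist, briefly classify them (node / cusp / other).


Singular points: {(3, 1)}; classification: node.

Compute partial derivatives:
  f_x = -4*x*y + 2*x + 2*y**2 + 8*y - 4.
  f_y = -2*x**2 + 4*x*y + 8*x + 6*y**2 - 22*y - 2.
Scan x_0 ∈ {−4, ..., 4}. For each x_0, f_y(x_0, y) is a polynomial in y; find its integer roots y ∈ {−4, ..., 4}, then test f_x and f at those candidates.
  x = -4: f_y(-4, y) = 6*y**2 - 38*y - 66; no integer root y with |y| ≤ 4.
  x = -3: f_y(-3, y) = 6*y**2 - 34*y - 44; no integer root y with |y| ≤ 4.
  x = -2: f_y(-2, y) = 6*y**2 - 30*y - 26; no integer root y with |y| ≤ 4.
  x = -1: f_y(-1, y) = 6*y**2 - 26*y - 12; no integer root y with |y| ≤ 4.
  x = 0: f_y(0, y) = 6*y**2 - 22*y - 2; no integer root y with |y| ≤ 4.
  x = 1: f_y(1, y) = 6*y**2 - 18*y + 4; no integer root y with |y| ≤ 4.
  x = 2: f_y(2, y) = 6*y**2 - 14*y + 6; no integer root y with |y| ≤ 4.
  x = 3: f_y(3, y) = 6*y**2 - 10*y + 4; vanishes at y ∈ {1}. (3, 1): f_x = 0, f = 0 — SINGULAR.
  x = 4: f_y(4, y) = 6*y**2 - 6*y - 2; no integer root y with |y| ≤ 4.
Only singular point on the grid: (3, 1).
Classify: substitute x = 3 + u, y = 1 + v and expand: f = -2*u**2*v - u**2 + 2*u*v**2 + 2*v**3 + v**2.
No constant or linear terms (consistent with a singular point). Quadratic part: -u**2 + v**2. Cubic part: -2*u**2*v + 2*u*v**2 + 2*v**3.
The quadratic part v**2 - u**2 = (v − u)(v + u) splits into two distinct linear factors, so there are two distinct tangent lines y − 1 = ±(x − 3) — this is a node (ordinary double point).
Classification: node.


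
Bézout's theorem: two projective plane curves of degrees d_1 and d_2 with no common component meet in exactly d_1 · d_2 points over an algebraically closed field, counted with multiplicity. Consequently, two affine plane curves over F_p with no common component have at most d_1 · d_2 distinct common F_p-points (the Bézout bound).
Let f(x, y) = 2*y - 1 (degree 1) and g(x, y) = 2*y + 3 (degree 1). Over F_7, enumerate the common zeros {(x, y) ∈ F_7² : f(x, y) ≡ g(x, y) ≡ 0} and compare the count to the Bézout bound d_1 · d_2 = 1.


Common zeros: ∅; count = 0; Bézout bound = 1.

deg(f) = 1, deg(g) = 1, so Bézout bound = 1.
Scan x ∈ F_7. For each x, list the y ∈ F_7 with f(x, y) ≡ 0 and those with g(x, y) ≡ 0 (mod 7); the common zeros in that column are the intersection.
  x = 0: f ≡ 0 at y ∈ {4}; g ≡ 0 at y ∈ {2}; common: ∅.
  x = 1: f ≡ 0 at y ∈ {4}; g ≡ 0 at y ∈ {2}; common: ∅.
  x = 2: f ≡ 0 at y ∈ {4}; g ≡ 0 at y ∈ {2}; common: ∅.
  x = 3: f ≡ 0 at y ∈ {4}; g ≡ 0 at y ∈ {2}; common: ∅.
  x = 4: f ≡ 0 at y ∈ {4}; g ≡ 0 at y ∈ {2}; common: ∅.
  x = 5: f ≡ 0 at y ∈ {4}; g ≡ 0 at y ∈ {2}; common: ∅.
  x = 6: f ≡ 0 at y ∈ {4}; g ≡ 0 at y ∈ {2}; common: ∅.
Collecting: common zeros = ∅, so the count is 0.
Comparison with the Bézout bound: 0 ≤ 1 = deg(f)·deg(g), as expected for curves with no common component (the affine F_7-count falls short of the bound because intersections may lie at infinity, over extension fields, or carry multiplicity).


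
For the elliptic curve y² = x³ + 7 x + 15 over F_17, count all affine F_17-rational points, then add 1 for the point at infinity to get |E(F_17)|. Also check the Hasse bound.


Affine points = {(0, 7), (0, 10), (6, 1), (6, 16), (7, 4), (7, 13), (9, 5), (9, 12), (12, 5), (12, 12), (13, 5), (13, 12), (14, 1), (14, 16)}; affine count = 14; |E(F_17)| = 15.

Discriminant check: Δ ∝ 4a³ + 27b² = 4·7³ + 27·15² = 4·343 + 27·225 ≡ 1 (mod 17). Nonzero ⇒ E is nonsingular.
For each x ∈ F_17, compute rhs = x³ + 7·x + 15 mod 17, then count y ∈ F_17 with y² ≡ rhs.
  x = 0: rhs = 15, matching y values: 7, 10 (2 points).
  x = 1: rhs = 6, matching y values: none (0 points).
  x = 2: rhs = 3, matching y values: none (0 points).
  x = 3: rhs = 12, matching y values: none (0 points).
  x = 4: rhs = 5, matching y values: none (0 points).
  x = 5: rhs = 5, matching y values: none (0 points).
  x = 6: rhs = 1, matching y values: 1, 16 (2 points).
  x = 7: rhs = 16, matching y values: 4, 13 (2 points).
  x = 8: rhs = 5, matching y values: none (0 points).
  x = 9: rhs = 8, matching y values: 5, 12 (2 points).
  x = 10: rhs = 14, matching y values: none (0 points).
  x = 11: rhs = 12, matching y values: none (0 points).
  x = 12: rhs = 8, matching y values: 5, 12 (2 points).
  x = 13: rhs = 8, matching y values: 5, 12 (2 points).
  x = 14: rhs = 1, matching y values: 1, 16 (2 points).
  x = 15: rhs = 10, matching y values: none (0 points).
  x = 16: rhs = 7, matching y values: none (0 points).
Total affine count: 14.
Full point count |E(F_17)| = 14 + 1 = 15.
Hasse bound: |15 − (17+1)| = |-3| = 3 ≤ 2√17 ≈ 8.2462 ✓.


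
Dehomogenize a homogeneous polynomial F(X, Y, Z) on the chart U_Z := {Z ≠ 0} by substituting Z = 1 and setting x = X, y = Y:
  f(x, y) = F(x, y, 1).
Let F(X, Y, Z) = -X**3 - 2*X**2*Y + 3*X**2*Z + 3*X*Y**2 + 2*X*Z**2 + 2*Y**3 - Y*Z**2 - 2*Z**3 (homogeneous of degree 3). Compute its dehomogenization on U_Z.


f(x, y) = -x**3 - 2*x**2*y + 3*x**2 + 3*x*y**2 + 2*x + 2*y**3 - y - 2

On U_Z we set Z = 1. Each monomial c·X^i·Y^j·Z^k in F becomes c·x^i·y^j·1^k = c·x^i·y^j.
Substituting Z = 1: F(X, Y, 1) = -x**3 - 2*x**2*y + 3*x**2 + 3*x*y**2 + 2*x + 2*y**3 - y - 2.
Note: deg(f) ≤ deg(F) = 3; strict inequality happens when F is divisible by Z (lost terms).


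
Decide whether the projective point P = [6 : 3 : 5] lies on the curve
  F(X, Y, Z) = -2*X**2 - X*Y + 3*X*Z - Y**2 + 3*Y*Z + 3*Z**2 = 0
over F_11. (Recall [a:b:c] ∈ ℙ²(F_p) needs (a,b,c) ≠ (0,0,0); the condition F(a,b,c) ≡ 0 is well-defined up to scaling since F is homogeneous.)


F(6,3,5) ≡ 1 (mod 11); P is NOT on the curve.

Evaluate F(6, 3, 5) term-by-term (mod 11).
  -2*X**2 ↦ -2·36·1·1 = -72
  -X*Y ↦ -1·6·3·1 = -18
  3*X*Z ↦ 3·6·1·5 = 90
  -Y**2 ↦ -1·1·9·1 = -9
  3*Y*Z ↦ 3·1·3·5 = 45
  3*Z**2 ↦ 3·1·1·25 = 75
Sum: F(6, 3, 5) = (-72) + (-18) + (90) + (-9) + (45) + (75) = 111.
Reducing mod 11: 111 ≡ 1 (mod 11).
Since F(a, b, c) ≡ 1 ≠ 0 (mod 11), P does NOT lie on the curve.


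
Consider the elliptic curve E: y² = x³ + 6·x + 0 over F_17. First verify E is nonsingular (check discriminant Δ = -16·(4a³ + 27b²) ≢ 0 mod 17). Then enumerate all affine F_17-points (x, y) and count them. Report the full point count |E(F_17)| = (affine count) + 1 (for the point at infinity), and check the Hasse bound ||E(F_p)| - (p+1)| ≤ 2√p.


Affine points = {(0, 0), (5, 6), (5, 11), (8, 4), (8, 13), (9, 1), (9, 16), (12, 7), (12, 10)}; affine count = 9; |E(F_17)| = 10.

Discriminant check: Δ ∝ 4a³ + 27b² = 4·6³ + 27·0² = 4·216 + 27·0 ≡ 14 (mod 17). Nonzero ⇒ E is nonsingular.
For each x ∈ F_17, compute rhs = x³ + 6·x + 0 mod 17, then count y ∈ F_17 with y² ≡ rhs.
  x = 0: rhs = 0, matching y values: 0 (1 points).
  x = 1: rhs = 7, matching y values: none (0 points).
  x = 2: rhs = 3, matching y values: none (0 points).
  x = 3: rhs = 11, matching y values: none (0 points).
  x = 4: rhs = 3, matching y values: none (0 points).
  x = 5: rhs = 2, matching y values: 6, 11 (2 points).
  x = 6: rhs = 14, matching y values: none (0 points).
  x = 7: rhs = 11, matching y values: none (0 points).
  x = 8: rhs = 16, matching y values: 4, 13 (2 points).
  x = 9: rhs = 1, matching y values: 1, 16 (2 points).
  x = 10: rhs = 6, matching y values: none (0 points).
  x = 11: rhs = 3, matching y values: none (0 points).
  x = 12: rhs = 15, matching y values: 7, 10 (2 points).
  x = 13: rhs = 14, matching y values: none (0 points).
  x = 14: rhs = 6, matching y values: none (0 points).
  x = 15: rhs = 14, matching y values: none (0 points).
  x = 16: rhs = 10, matching y values: none (0 points).
Total affine count: 9.
Full point count |E(F_17)| = 9 + 1 = 10.
Hasse bound: |10 − (17+1)| = |-8| = 8 ≤ 2√17 ≈ 8.2462 ✓.


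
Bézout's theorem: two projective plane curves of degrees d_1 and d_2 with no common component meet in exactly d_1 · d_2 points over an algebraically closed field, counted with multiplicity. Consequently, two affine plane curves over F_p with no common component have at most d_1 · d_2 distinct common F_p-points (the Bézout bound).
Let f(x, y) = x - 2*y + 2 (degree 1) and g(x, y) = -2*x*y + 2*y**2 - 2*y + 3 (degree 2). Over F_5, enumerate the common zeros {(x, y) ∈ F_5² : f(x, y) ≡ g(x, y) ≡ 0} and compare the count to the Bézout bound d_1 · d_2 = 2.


Common zeros: ∅; count = 0; Bézout bound = 2.

deg(f) = 1, deg(g) = 2, so Bézout bound = 2.
Scan x ∈ F_5. For each x, list the y ∈ F_5 with f(x, y) ≡ 0 and those with g(x, y) ≡ 0 (mod 5); the common zeros in that column are the intersection.
  x = 0: f ≡ 0 at y ∈ {1}; g ≡ 0 at y ∈ {3}; common: ∅.
  x = 1: f ≡ 0 at y ∈ {4}; g ≡ 0 at y ∈ ∅; common: ∅.
  x = 2: f ≡ 0 at y ∈ {2}; g ≡ 0 at y ∈ ∅; common: ∅.
  x = 3: f ≡ 0 at y ∈ {0}; g ≡ 0 at y ∈ {2}; common: ∅.
  x = 4: f ≡ 0 at y ∈ {3}; g ≡ 0 at y ∈ {1, 4}; common: ∅.
Collecting: common zeros = ∅, so the count is 0.
Comparison with the Bézout bound: 0 ≤ 2 = deg(f)·deg(g), as expected for curves with no common component (the affine F_5-count falls short of the bound because intersections may lie at infinity, over extension fields, or carry multiplicity).


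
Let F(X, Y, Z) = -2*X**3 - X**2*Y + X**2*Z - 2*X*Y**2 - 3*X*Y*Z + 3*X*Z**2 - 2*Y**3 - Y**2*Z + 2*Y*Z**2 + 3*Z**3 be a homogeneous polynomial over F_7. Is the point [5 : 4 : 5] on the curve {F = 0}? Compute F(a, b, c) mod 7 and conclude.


F(5,4,5) ≡ 1 (mod 7); P is NOT on the curve.

Evaluate F(5, 4, 5) term-by-term (mod 7).
  -2*X**3 ↦ -2·125·1·1 = -250
  -X**2*Y ↦ -1·25·4·1 = -100
  X**2*Z ↦ 1·25·1·5 = 125
  -2*X*Y**2 ↦ -2·5·16·1 = -160
  -3*X*Y*Z ↦ -3·5·4·5 = -300
  3*X*Z**2 ↦ 3·5·1·25 = 375
  -2*Y**3 ↦ -2·1·64·1 = -128
  -Y**2*Z ↦ -1·1·16·5 = -80
  2*Y*Z**2 ↦ 2·1·4·25 = 200
  3*Z**3 ↦ 3·1·1·125 = 375
Sum: F(5, 4, 5) = (-250) + (-100) + (125) + (-160) + (-300) + (375) + (-128) + (-80) + (200) + (375) = 57.
Reducing mod 7: 57 ≡ 1 (mod 7).
Since F(a, b, c) ≡ 1 ≠ 0 (mod 7), P does NOT lie on the curve.
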